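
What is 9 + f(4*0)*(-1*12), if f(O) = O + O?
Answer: 9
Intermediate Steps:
f(O) = 2*O
9 + f(4*0)*(-1*12) = 9 + (2*(4*0))*(-1*12) = 9 + (2*0)*(-12) = 9 + 0*(-12) = 9 + 0 = 9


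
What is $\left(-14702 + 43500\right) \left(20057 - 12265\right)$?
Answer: $224394016$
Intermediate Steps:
$\left(-14702 + 43500\right) \left(20057 - 12265\right) = 28798 \cdot 7792 = 224394016$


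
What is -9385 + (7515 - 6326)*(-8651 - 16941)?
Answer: -30438273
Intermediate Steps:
-9385 + (7515 - 6326)*(-8651 - 16941) = -9385 + 1189*(-25592) = -9385 - 30428888 = -30438273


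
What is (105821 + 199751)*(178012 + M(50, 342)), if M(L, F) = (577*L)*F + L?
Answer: 3069398013864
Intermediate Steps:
M(L, F) = L + 577*F*L (M(L, F) = 577*F*L + L = L + 577*F*L)
(105821 + 199751)*(178012 + M(50, 342)) = (105821 + 199751)*(178012 + 50*(1 + 577*342)) = 305572*(178012 + 50*(1 + 197334)) = 305572*(178012 + 50*197335) = 305572*(178012 + 9866750) = 305572*10044762 = 3069398013864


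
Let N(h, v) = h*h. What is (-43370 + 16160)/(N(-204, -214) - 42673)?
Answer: 27210/1057 ≈ 25.743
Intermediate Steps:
N(h, v) = h**2
(-43370 + 16160)/(N(-204, -214) - 42673) = (-43370 + 16160)/((-204)**2 - 42673) = -27210/(41616 - 42673) = -27210/(-1057) = -27210*(-1/1057) = 27210/1057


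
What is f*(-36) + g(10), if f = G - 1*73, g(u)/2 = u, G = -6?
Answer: 2864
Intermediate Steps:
g(u) = 2*u
f = -79 (f = -6 - 1*73 = -6 - 73 = -79)
f*(-36) + g(10) = -79*(-36) + 2*10 = 2844 + 20 = 2864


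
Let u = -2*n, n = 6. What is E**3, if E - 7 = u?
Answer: -125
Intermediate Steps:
u = -12 (u = -2*6 = -12)
E = -5 (E = 7 - 12 = -5)
E**3 = (-5)**3 = -125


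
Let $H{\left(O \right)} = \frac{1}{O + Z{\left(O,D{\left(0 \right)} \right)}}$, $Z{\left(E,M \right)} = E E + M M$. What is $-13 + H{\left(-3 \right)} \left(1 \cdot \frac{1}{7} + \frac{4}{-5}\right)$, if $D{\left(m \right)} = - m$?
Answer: $- \frac{2753}{210} \approx -13.11$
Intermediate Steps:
$Z{\left(E,M \right)} = E^{2} + M^{2}$
$H{\left(O \right)} = \frac{1}{O + O^{2}}$ ($H{\left(O \right)} = \frac{1}{O + \left(O^{2} + \left(\left(-1\right) 0\right)^{2}\right)} = \frac{1}{O + \left(O^{2} + 0^{2}\right)} = \frac{1}{O + \left(O^{2} + 0\right)} = \frac{1}{O + O^{2}}$)
$-13 + H{\left(-3 \right)} \left(1 \cdot \frac{1}{7} + \frac{4}{-5}\right) = -13 + \frac{1}{\left(-3\right) \left(1 - 3\right)} \left(1 \cdot \frac{1}{7} + \frac{4}{-5}\right) = -13 + - \frac{1}{3 \left(-2\right)} \left(1 \cdot \frac{1}{7} + 4 \left(- \frac{1}{5}\right)\right) = -13 + \left(- \frac{1}{3}\right) \left(- \frac{1}{2}\right) \left(\frac{1}{7} - \frac{4}{5}\right) = -13 + \frac{1}{6} \left(- \frac{23}{35}\right) = -13 - \frac{23}{210} = - \frac{2753}{210}$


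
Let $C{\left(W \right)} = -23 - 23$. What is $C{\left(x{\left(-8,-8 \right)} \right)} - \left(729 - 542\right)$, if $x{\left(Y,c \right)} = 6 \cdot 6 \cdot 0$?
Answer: $-233$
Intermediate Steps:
$x{\left(Y,c \right)} = 0$ ($x{\left(Y,c \right)} = 36 \cdot 0 = 0$)
$C{\left(W \right)} = -46$
$C{\left(x{\left(-8,-8 \right)} \right)} - \left(729 - 542\right) = -46 - \left(729 - 542\right) = -46 - 187 = -233$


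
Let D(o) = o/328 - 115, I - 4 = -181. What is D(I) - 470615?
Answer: -154399617/328 ≈ -4.7073e+5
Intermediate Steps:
I = -177 (I = 4 - 181 = -177)
D(o) = -115 + o/328 (D(o) = o*(1/328) - 115 = o/328 - 115 = -115 + o/328)
D(I) - 470615 = (-115 + (1/328)*(-177)) - 470615 = (-115 - 177/328) - 470615 = -37897/328 - 470615 = -154399617/328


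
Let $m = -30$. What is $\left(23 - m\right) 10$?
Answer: $530$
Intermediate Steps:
$\left(23 - m\right) 10 = \left(23 - -30\right) 10 = \left(23 + 30\right) 10 = 53 \cdot 10 = 530$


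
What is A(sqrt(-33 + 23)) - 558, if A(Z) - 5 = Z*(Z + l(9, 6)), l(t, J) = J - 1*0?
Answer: -563 + 6*I*sqrt(10) ≈ -563.0 + 18.974*I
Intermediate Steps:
l(t, J) = J (l(t, J) = J + 0 = J)
A(Z) = 5 + Z*(6 + Z) (A(Z) = 5 + Z*(Z + 6) = 5 + Z*(6 + Z))
A(sqrt(-33 + 23)) - 558 = (5 + (sqrt(-33 + 23))**2 + 6*sqrt(-33 + 23)) - 558 = (5 + (sqrt(-10))**2 + 6*sqrt(-10)) - 558 = (5 + (I*sqrt(10))**2 + 6*(I*sqrt(10))) - 558 = (5 - 10 + 6*I*sqrt(10)) - 558 = (-5 + 6*I*sqrt(10)) - 558 = -563 + 6*I*sqrt(10)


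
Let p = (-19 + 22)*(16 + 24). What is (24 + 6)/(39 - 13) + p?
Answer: 1575/13 ≈ 121.15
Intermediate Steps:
p = 120 (p = 3*40 = 120)
(24 + 6)/(39 - 13) + p = (24 + 6)/(39 - 13) + 120 = 30/26 + 120 = 30*(1/26) + 120 = 15/13 + 120 = 1575/13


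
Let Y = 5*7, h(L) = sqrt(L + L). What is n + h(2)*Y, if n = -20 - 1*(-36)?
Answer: 86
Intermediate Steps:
h(L) = sqrt(2)*sqrt(L) (h(L) = sqrt(2*L) = sqrt(2)*sqrt(L))
Y = 35
n = 16 (n = -20 + 36 = 16)
n + h(2)*Y = 16 + (sqrt(2)*sqrt(2))*35 = 16 + 2*35 = 16 + 70 = 86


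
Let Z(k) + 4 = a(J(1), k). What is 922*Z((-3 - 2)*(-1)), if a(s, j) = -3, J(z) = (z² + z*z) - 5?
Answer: -6454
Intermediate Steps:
J(z) = -5 + 2*z² (J(z) = (z² + z²) - 5 = 2*z² - 5 = -5 + 2*z²)
Z(k) = -7 (Z(k) = -4 - 3 = -7)
922*Z((-3 - 2)*(-1)) = 922*(-7) = -6454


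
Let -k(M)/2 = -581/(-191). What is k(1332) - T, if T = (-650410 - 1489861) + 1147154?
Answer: 189684185/191 ≈ 9.9311e+5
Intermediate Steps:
k(M) = -1162/191 (k(M) = -(-1162)/(-191) = -(-1162)*(-1)/191 = -2*581/191 = -1162/191)
T = -993117 (T = -2140271 + 1147154 = -993117)
k(1332) - T = -1162/191 - 1*(-993117) = -1162/191 + 993117 = 189684185/191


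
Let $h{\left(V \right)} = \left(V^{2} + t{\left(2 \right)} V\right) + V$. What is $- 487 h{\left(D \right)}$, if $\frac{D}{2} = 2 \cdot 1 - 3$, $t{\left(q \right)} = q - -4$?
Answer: $4870$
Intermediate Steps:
$t{\left(q \right)} = 4 + q$ ($t{\left(q \right)} = q + 4 = 4 + q$)
$D = -2$ ($D = 2 \left(2 \cdot 1 - 3\right) = 2 \left(2 - 3\right) = 2 \left(-1\right) = -2$)
$h{\left(V \right)} = V^{2} + 7 V$ ($h{\left(V \right)} = \left(V^{2} + \left(4 + 2\right) V\right) + V = \left(V^{2} + 6 V\right) + V = V^{2} + 7 V$)
$- 487 h{\left(D \right)} = - 487 \left(- 2 \left(7 - 2\right)\right) = - 487 \left(\left(-2\right) 5\right) = \left(-487\right) \left(-10\right) = 4870$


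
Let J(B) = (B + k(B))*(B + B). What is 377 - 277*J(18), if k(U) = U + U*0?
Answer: -358615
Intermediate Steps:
k(U) = U (k(U) = U + 0 = U)
J(B) = 4*B² (J(B) = (B + B)*(B + B) = (2*B)*(2*B) = 4*B²)
377 - 277*J(18) = 377 - 1108*18² = 377 - 1108*324 = 377 - 277*1296 = 377 - 358992 = -358615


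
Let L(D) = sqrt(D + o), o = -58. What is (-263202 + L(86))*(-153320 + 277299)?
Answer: -32631520758 + 247958*sqrt(7) ≈ -3.2631e+10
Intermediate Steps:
L(D) = sqrt(-58 + D) (L(D) = sqrt(D - 58) = sqrt(-58 + D))
(-263202 + L(86))*(-153320 + 277299) = (-263202 + sqrt(-58 + 86))*(-153320 + 277299) = (-263202 + sqrt(28))*123979 = (-263202 + 2*sqrt(7))*123979 = -32631520758 + 247958*sqrt(7)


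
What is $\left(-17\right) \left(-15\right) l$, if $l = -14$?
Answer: $-3570$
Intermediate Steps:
$\left(-17\right) \left(-15\right) l = \left(-17\right) \left(-15\right) \left(-14\right) = 255 \left(-14\right) = -3570$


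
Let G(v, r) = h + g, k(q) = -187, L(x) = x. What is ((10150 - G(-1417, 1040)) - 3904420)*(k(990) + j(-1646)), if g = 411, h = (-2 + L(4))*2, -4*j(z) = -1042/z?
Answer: 2399612795625/3292 ≈ 7.2892e+8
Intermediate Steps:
j(z) = 521/(2*z) (j(z) = -(-521)/(2*z) = 521/(2*z))
h = 4 (h = (-2 + 4)*2 = 2*2 = 4)
G(v, r) = 415 (G(v, r) = 4 + 411 = 415)
((10150 - G(-1417, 1040)) - 3904420)*(k(990) + j(-1646)) = ((10150 - 1*415) - 3904420)*(-187 + (521/2)/(-1646)) = ((10150 - 415) - 3904420)*(-187 + (521/2)*(-1/1646)) = (9735 - 3904420)*(-187 - 521/3292) = -3894685*(-616125/3292) = 2399612795625/3292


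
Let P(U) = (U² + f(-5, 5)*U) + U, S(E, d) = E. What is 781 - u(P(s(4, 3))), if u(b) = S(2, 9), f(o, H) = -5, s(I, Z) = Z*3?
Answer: 779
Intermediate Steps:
s(I, Z) = 3*Z
P(U) = U² - 4*U (P(U) = (U² - 5*U) + U = U² - 4*U)
u(b) = 2
781 - u(P(s(4, 3))) = 781 - 1*2 = 781 - 2 = 779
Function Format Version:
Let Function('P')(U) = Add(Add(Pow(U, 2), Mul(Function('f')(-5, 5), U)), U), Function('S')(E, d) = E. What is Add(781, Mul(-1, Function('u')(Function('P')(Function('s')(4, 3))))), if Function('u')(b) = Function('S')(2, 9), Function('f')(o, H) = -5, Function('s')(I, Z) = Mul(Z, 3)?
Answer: 779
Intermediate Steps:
Function('s')(I, Z) = Mul(3, Z)
Function('P')(U) = Add(Pow(U, 2), Mul(-4, U)) (Function('P')(U) = Add(Add(Pow(U, 2), Mul(-5, U)), U) = Add(Pow(U, 2), Mul(-4, U)))
Function('u')(b) = 2
Add(781, Mul(-1, Function('u')(Function('P')(Function('s')(4, 3))))) = Add(781, Mul(-1, 2)) = Add(781, -2) = 779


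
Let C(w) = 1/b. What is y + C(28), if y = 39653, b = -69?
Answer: 2736056/69 ≈ 39653.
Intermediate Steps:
C(w) = -1/69 (C(w) = 1/(-69) = -1/69)
y + C(28) = 39653 - 1/69 = 2736056/69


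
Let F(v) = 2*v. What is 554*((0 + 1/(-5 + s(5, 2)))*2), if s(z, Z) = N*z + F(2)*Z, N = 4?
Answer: 1108/23 ≈ 48.174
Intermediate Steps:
s(z, Z) = 4*Z + 4*z (s(z, Z) = 4*z + (2*2)*Z = 4*z + 4*Z = 4*Z + 4*z)
554*((0 + 1/(-5 + s(5, 2)))*2) = 554*((0 + 1/(-5 + (4*2 + 4*5)))*2) = 554*((0 + 1/(-5 + (8 + 20)))*2) = 554*((0 + 1/(-5 + 28))*2) = 554*((0 + 1/23)*2) = 554*((1/23)*2) = 554*(2/23) = 1108/23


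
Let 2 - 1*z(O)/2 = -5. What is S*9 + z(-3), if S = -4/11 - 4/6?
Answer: 52/11 ≈ 4.7273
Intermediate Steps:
S = -34/33 (S = -4*1/11 - 4*⅙ = -4/11 - ⅔ = -34/33 ≈ -1.0303)
z(O) = 14 (z(O) = 4 - 2*(-5) = 4 + 10 = 14)
S*9 + z(-3) = -34/33*9 + 14 = -102/11 + 14 = 52/11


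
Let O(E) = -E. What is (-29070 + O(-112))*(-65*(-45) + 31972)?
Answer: -1010547326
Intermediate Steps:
(-29070 + O(-112))*(-65*(-45) + 31972) = (-29070 - 1*(-112))*(-65*(-45) + 31972) = (-29070 + 112)*(2925 + 31972) = -28958*34897 = -1010547326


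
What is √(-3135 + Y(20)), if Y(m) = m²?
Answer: I*√2735 ≈ 52.297*I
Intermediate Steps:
√(-3135 + Y(20)) = √(-3135 + 20²) = √(-3135 + 400) = √(-2735) = I*√2735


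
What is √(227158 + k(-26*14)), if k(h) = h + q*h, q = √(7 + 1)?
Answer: √(226794 - 728*√2) ≈ 475.15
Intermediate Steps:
q = 2*√2 (q = √8 = 2*√2 ≈ 2.8284)
k(h) = h + 2*h*√2 (k(h) = h + (2*√2)*h = h + 2*h*√2)
√(227158 + k(-26*14)) = √(227158 + (-26*14)*(1 + 2*√2)) = √(227158 - 364*(1 + 2*√2)) = √(227158 + (-364 - 728*√2)) = √(226794 - 728*√2)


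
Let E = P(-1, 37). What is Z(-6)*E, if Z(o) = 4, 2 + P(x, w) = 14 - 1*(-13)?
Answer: 100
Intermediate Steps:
P(x, w) = 25 (P(x, w) = -2 + (14 - 1*(-13)) = -2 + (14 + 13) = -2 + 27 = 25)
E = 25
Z(-6)*E = 4*25 = 100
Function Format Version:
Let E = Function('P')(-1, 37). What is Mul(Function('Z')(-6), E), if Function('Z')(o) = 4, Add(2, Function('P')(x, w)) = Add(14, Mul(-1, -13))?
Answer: 100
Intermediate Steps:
Function('P')(x, w) = 25 (Function('P')(x, w) = Add(-2, Add(14, Mul(-1, -13))) = Add(-2, Add(14, 13)) = Add(-2, 27) = 25)
E = 25
Mul(Function('Z')(-6), E) = Mul(4, 25) = 100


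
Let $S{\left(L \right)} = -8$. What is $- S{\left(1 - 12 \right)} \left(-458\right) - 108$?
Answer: $-3772$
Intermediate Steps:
$- S{\left(1 - 12 \right)} \left(-458\right) - 108 = \left(-1\right) \left(-8\right) \left(-458\right) - 108 = 8 \left(-458\right) - 108 = -3664 - 108 = -3772$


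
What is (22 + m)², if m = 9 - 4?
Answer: 729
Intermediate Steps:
m = 5
(22 + m)² = (22 + 5)² = 27² = 729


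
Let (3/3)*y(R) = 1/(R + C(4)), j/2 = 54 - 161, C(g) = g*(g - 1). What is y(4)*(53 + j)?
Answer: -161/16 ≈ -10.063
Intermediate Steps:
C(g) = g*(-1 + g)
j = -214 (j = 2*(54 - 161) = 2*(-107) = -214)
y(R) = 1/(12 + R) (y(R) = 1/(R + 4*(-1 + 4)) = 1/(R + 4*3) = 1/(R + 12) = 1/(12 + R))
y(4)*(53 + j) = (53 - 214)/(12 + 4) = -161/16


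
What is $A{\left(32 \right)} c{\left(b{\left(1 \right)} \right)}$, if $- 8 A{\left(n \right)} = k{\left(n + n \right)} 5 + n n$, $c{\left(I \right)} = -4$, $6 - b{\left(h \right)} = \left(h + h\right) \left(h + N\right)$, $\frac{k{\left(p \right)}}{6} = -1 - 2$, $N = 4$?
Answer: $467$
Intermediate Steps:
$k{\left(p \right)} = -18$ ($k{\left(p \right)} = 6 \left(-1 - 2\right) = 6 \left(-3\right) = -18$)
$b{\left(h \right)} = 6 - 2 h \left(4 + h\right)$ ($b{\left(h \right)} = 6 - \left(h + h\right) \left(h + 4\right) = 6 - 2 h \left(4 + h\right)$)
$A{\left(n \right)} = \frac{45}{4} - \frac{n^{2}}{8}$ ($A{\left(n \right)} = - \frac{\left(-18\right) 5 + n n}{8} = - \frac{-90 + n^{2}}{8} = \frac{45}{4} - \frac{n^{2}}{8}$)
$A{\left(32 \right)} c{\left(b{\left(1 \right)} \right)} = \left(\frac{45}{4} - \frac{32^{2}}{8}\right) \left(-4\right) = \left(\frac{45}{4} - 128\right) \left(-4\right) = \left(- \frac{467}{4}\right) \left(-4\right) = 467$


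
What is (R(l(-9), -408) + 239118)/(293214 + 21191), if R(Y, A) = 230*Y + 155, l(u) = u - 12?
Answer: 234443/314405 ≈ 0.74567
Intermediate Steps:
l(u) = -12 + u
R(Y, A) = 155 + 230*Y
(R(l(-9), -408) + 239118)/(293214 + 21191) = ((155 + 230*(-12 - 9)) + 239118)/(293214 + 21191) = ((155 + 230*(-21)) + 239118)/314405 = ((155 - 4830) + 239118)*(1/314405) = (-4675 + 239118)*(1/314405) = 234443*(1/314405) = 234443/314405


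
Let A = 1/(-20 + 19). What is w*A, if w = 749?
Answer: -749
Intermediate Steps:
A = -1 (A = 1/(-1) = -1)
w*A = 749*(-1) = -749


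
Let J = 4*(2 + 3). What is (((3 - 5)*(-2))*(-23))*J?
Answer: -1840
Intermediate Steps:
J = 20 (J = 4*5 = 20)
(((3 - 5)*(-2))*(-23))*J = (((3 - 5)*(-2))*(-23))*20 = (-2*(-2)*(-23))*20 = (4*(-23))*20 = -92*20 = -1840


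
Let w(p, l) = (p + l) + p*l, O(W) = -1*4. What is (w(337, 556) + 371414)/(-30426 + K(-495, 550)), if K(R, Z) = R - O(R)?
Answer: -559679/30917 ≈ -18.103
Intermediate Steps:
O(W) = -4
K(R, Z) = 4 + R (K(R, Z) = R - 1*(-4) = R + 4 = 4 + R)
w(p, l) = l + p + l*p (w(p, l) = (l + p) + l*p = l + p + l*p)
(w(337, 556) + 371414)/(-30426 + K(-495, 550)) = ((556 + 337 + 556*337) + 371414)/(-30426 + (4 - 495)) = ((556 + 337 + 187372) + 371414)/(-30426 - 491) = (188265 + 371414)/(-30917) = 559679*(-1/30917) = -559679/30917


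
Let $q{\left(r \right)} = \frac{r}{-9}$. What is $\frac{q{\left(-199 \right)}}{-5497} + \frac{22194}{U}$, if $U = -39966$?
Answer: $- \frac{184326166}{329539653} \approx -0.55934$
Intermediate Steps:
$q{\left(r \right)} = - \frac{r}{9}$ ($q{\left(r \right)} = r \left(- \frac{1}{9}\right) = - \frac{r}{9}$)
$\frac{q{\left(-199 \right)}}{-5497} + \frac{22194}{U} = \frac{\left(- \frac{1}{9}\right) \left(-199\right)}{-5497} + \frac{22194}{-39966} = \frac{199}{9} \left(- \frac{1}{5497}\right) + 22194 \left(- \frac{1}{39966}\right) = - \frac{199}{49473} - \frac{3699}{6661} = - \frac{184326166}{329539653}$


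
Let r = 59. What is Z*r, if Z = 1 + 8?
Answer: 531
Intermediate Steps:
Z = 9
Z*r = 9*59 = 531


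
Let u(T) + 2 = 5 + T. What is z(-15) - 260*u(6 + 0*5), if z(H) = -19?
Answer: -2359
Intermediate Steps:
u(T) = 3 + T (u(T) = -2 + (5 + T) = 3 + T)
z(-15) - 260*u(6 + 0*5) = -19 - 260*(3 + (6 + 0*5)) = -19 - 260*(3 + (6 + 0)) = -19 - 260*(3 + 6) = -19 - 260*9 = -19 - 2340 = -2359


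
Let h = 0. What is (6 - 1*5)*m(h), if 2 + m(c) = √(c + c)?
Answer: -2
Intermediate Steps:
m(c) = -2 + √2*√c (m(c) = -2 + √(c + c) = -2 + √(2*c) = -2 + √2*√c)
(6 - 1*5)*m(h) = (6 - 1*5)*(-2 + √2*√0) = (6 - 5)*(-2 + √2*0) = 1*(-2 + 0) = 1*(-2) = -2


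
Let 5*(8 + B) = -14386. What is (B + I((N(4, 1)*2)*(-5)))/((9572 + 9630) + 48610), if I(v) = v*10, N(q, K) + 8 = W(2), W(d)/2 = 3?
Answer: -6713/169530 ≈ -0.039598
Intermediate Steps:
W(d) = 6 (W(d) = 2*3 = 6)
N(q, K) = -2 (N(q, K) = -8 + 6 = -2)
B = -14426/5 (B = -8 + (⅕)*(-14386) = -8 - 14386/5 = -14426/5 ≈ -2885.2)
I(v) = 10*v
(B + I((N(4, 1)*2)*(-5)))/((9572 + 9630) + 48610) = (-14426/5 + 10*(-2*2*(-5)))/((9572 + 9630) + 48610) = (-14426/5 + 10*(-4*(-5)))/(19202 + 48610) = (-14426/5 + 10*20)/67812 = (-14426/5 + 200)*(1/67812) = -13426/5*1/67812 = -6713/169530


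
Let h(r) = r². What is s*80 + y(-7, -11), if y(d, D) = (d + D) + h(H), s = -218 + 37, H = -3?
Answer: -14489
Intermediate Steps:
s = -181
y(d, D) = 9 + D + d (y(d, D) = (d + D) + (-3)² = (D + d) + 9 = 9 + D + d)
s*80 + y(-7, -11) = -181*80 + (9 - 11 - 7) = -14480 - 9 = -14489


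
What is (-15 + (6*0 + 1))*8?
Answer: -112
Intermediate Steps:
(-15 + (6*0 + 1))*8 = (-15 + (0 + 1))*8 = (-15 + 1)*8 = -14*8 = -112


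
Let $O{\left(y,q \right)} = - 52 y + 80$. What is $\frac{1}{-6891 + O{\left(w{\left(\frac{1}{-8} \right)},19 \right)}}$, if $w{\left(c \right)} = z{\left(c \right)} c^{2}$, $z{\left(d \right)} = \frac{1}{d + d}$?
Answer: $- \frac{4}{27231} \approx -0.00014689$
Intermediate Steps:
$z{\left(d \right)} = \frac{1}{2 d}$
$w{\left(c \right)} = \frac{c}{2}$ ($w{\left(c \right)} = \frac{1}{2 c} c^{2} = \frac{c}{2}$)
$O{\left(y,q \right)} = 80 - 52 y$
$\frac{1}{-6891 + O{\left(w{\left(\frac{1}{-8} \right)},19 \right)}} = \frac{1}{-6891 + \left(80 - 52 \frac{1}{2 \left(-8\right)}\right)} = \frac{1}{-6891 + \left(80 - 52 \cdot \frac{1}{2} \left(- \frac{1}{8}\right)\right)} = \frac{1}{-6891 + \left(80 - - \frac{13}{4}\right)} = \frac{1}{-6891 + \left(80 + \frac{13}{4}\right)} = \frac{1}{-6891 + \frac{333}{4}} = \frac{1}{- \frac{27231}{4}} = - \frac{4}{27231}$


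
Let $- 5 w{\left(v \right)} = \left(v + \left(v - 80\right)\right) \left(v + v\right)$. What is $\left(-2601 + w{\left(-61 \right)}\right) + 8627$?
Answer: $\frac{5486}{5} \approx 1097.2$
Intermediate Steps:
$w{\left(v \right)} = - \frac{2 v \left(-80 + 2 v\right)}{5}$ ($w{\left(v \right)} = - \frac{\left(v + \left(v - 80\right)\right) \left(v + v\right)}{5} = - \frac{\left(v + \left(v - 80\right)\right) 2 v}{5} = - \frac{\left(v + \left(-80 + v\right)\right) 2 v}{5} = - \frac{\left(-80 + 2 v\right) 2 v}{5} = - \frac{2 v \left(-80 + 2 v\right)}{5}$)
$\left(-2601 + w{\left(-61 \right)}\right) + 8627 = \left(-2601 + \frac{4}{5} \left(-61\right) \left(40 - -61\right)\right) + 8627 = \left(-2601 + \frac{4}{5} \left(-61\right) \left(40 + 61\right)\right) + 8627 = \left(-2601 + \frac{4}{5} \left(-61\right) 101\right) + 8627 = \left(-2601 - \frac{24644}{5}\right) + 8627 = - \frac{37649}{5} + 8627 = \frac{5486}{5}$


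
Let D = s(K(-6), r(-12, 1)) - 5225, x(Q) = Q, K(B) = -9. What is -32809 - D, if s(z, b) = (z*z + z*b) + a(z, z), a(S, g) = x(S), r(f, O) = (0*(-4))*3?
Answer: -27656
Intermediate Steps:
r(f, O) = 0 (r(f, O) = 0*3 = 0)
a(S, g) = S
s(z, b) = z + z² + b*z (s(z, b) = (z*z + z*b) + z = (z² + b*z) + z = z + z² + b*z)
D = -5153 (D = -9*(1 + 0 - 9) - 5225 = -9*(-8) - 5225 = 72 - 5225 = -5153)
-32809 - D = -32809 - 1*(-5153) = -32809 + 5153 = -27656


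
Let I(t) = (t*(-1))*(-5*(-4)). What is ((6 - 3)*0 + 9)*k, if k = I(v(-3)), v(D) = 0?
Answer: 0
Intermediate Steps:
I(t) = -20*t (I(t) = -t*20 = -20*t)
k = 0 (k = -20*0 = 0)
((6 - 3)*0 + 9)*k = ((6 - 3)*0 + 9)*0 = (3*0 + 9)*0 = (0 + 9)*0 = 9*0 = 0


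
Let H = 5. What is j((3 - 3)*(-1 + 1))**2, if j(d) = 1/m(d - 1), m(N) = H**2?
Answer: 1/625 ≈ 0.0016000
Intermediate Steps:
m(N) = 25 (m(N) = 5**2 = 25)
j(d) = 1/25
j((3 - 3)*(-1 + 1))**2 = (1/25)**2 = 1/625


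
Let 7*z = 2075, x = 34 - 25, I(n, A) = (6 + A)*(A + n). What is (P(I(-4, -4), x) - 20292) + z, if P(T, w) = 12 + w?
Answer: -139822/7 ≈ -19975.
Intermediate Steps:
x = 9
z = 2075/7 (z = (⅐)*2075 = 2075/7 ≈ 296.43)
(P(I(-4, -4), x) - 20292) + z = ((12 + 9) - 20292) + 2075/7 = (21 - 20292) + 2075/7 = -20271 + 2075/7 = -139822/7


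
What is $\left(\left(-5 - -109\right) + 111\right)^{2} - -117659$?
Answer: $163884$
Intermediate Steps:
$\left(\left(-5 - -109\right) + 111\right)^{2} - -117659 = \left(\left(-5 + 109\right) + 111\right)^{2} + 117659 = \left(104 + 111\right)^{2} + 117659 = 215^{2} + 117659 = 46225 + 117659 = 163884$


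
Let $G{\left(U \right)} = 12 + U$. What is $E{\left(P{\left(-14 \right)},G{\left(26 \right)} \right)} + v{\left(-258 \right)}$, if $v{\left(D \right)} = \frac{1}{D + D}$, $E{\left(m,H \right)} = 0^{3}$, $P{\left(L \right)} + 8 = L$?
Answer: $- \frac{1}{516} \approx -0.001938$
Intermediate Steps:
$P{\left(L \right)} = -8 + L$
$E{\left(m,H \right)} = 0$
$v{\left(D \right)} = \frac{1}{2 D}$
$E{\left(P{\left(-14 \right)},G{\left(26 \right)} \right)} + v{\left(-258 \right)} = 0 + \frac{1}{2 \left(-258\right)} = 0 + \frac{1}{2} \left(- \frac{1}{258}\right) = 0 - \frac{1}{516} = - \frac{1}{516}$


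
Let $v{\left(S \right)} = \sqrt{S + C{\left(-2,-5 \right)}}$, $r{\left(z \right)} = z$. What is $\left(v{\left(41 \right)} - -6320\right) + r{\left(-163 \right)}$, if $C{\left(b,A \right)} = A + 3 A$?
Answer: $6157 + \sqrt{21} \approx 6161.6$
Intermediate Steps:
$C{\left(b,A \right)} = 4 A$
$v{\left(S \right)} = \sqrt{-20 + S}$ ($v{\left(S \right)} = \sqrt{S + 4 \left(-5\right)} = \sqrt{S - 20} = \sqrt{-20 + S}$)
$\left(v{\left(41 \right)} - -6320\right) + r{\left(-163 \right)} = \left(\sqrt{-20 + 41} - -6320\right) - 163 = \left(\sqrt{21} + 6320\right) - 163 = \left(6320 + \sqrt{21}\right) - 163 = 6157 + \sqrt{21}$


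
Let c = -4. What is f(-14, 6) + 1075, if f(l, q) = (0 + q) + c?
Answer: 1077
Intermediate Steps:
f(l, q) = -4 + q (f(l, q) = (0 + q) - 4 = q - 4 = -4 + q)
f(-14, 6) + 1075 = (-4 + 6) + 1075 = 2 + 1075 = 1077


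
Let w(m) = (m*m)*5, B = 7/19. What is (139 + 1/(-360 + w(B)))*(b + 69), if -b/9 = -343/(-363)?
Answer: 26395955136/3139103 ≈ 8408.8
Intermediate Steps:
B = 7/19 (B = 7*(1/19) = 7/19 ≈ 0.36842)
b = -1029/121 (b = -(-3087)/(-363) = -(-3087)*(-1)/363 = -9*343/363 = -1029/121 ≈ -8.5041)
w(m) = 5*m² (w(m) = m²*5 = 5*m²)
(139 + 1/(-360 + w(B)))*(b + 69) = (139 + 1/(-360 + 5*(7/19)²))*(-1029/121 + 69) = (139 + 1/(-360 + 5*(49/361)))*(7320/121) = (139 + 1/(-360 + 245/361))*(7320/121) = (139 + 1/(-129715/361))*(7320/121) = (139 - 361/129715)*(7320/121) = (18030024/129715)*(7320/121) = 26395955136/3139103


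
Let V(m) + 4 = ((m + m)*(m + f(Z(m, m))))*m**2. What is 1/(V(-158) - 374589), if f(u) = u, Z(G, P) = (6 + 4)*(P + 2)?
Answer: 1/13552281439 ≈ 7.3788e-11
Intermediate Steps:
Z(G, P) = 20 + 10*P (Z(G, P) = 10*(2 + P) = 20 + 10*P)
V(m) = -4 + 2*m**3*(20 + 11*m) (V(m) = -4 + ((m + m)*(m + (20 + 10*m)))*m**2 = -4 + ((2*m)*(20 + 11*m))*m**2 = -4 + (2*m*(20 + 11*m))*m**2 = -4 + 2*m**3*(20 + 11*m))
1/(V(-158) - 374589) = 1/((-4 + 22*(-158)**4 + 40*(-158)**3) - 374589) = 1/((-4 + 22*623201296 + 40*(-3944312)) - 374589) = 1/((-4 + 13710428512 - 157772480) - 374589) = 1/(13552656028 - 374589) = 1/13552281439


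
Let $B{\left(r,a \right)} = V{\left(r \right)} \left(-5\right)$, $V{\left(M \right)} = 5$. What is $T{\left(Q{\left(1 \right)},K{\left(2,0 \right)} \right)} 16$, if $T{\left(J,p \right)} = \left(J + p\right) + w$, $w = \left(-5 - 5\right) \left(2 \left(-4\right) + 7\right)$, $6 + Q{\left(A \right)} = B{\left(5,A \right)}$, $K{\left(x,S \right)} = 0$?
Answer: $-336$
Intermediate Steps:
$B{\left(r,a \right)} = -25$ ($B{\left(r,a \right)} = 5 \left(-5\right) = -25$)
$Q{\left(A \right)} = -31$ ($Q{\left(A \right)} = -6 - 25 = -31$)
$w = 10$ ($w = - 10 \left(-8 + 7\right) = \left(-10\right) \left(-1\right) = 10$)
$T{\left(J,p \right)} = 10 + J + p$ ($T{\left(J,p \right)} = \left(J + p\right) + 10 = 10 + J + p$)
$T{\left(Q{\left(1 \right)},K{\left(2,0 \right)} \right)} 16 = \left(10 - 31 + 0\right) 16 = \left(-21\right) 16 = -336$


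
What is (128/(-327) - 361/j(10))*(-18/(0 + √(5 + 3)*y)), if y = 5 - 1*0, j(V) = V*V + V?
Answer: 396381*√2/119900 ≈ 4.6753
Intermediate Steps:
j(V) = V + V² (j(V) = V² + V = V + V²)
y = 5 (y = 5 + 0 = 5)
(128/(-327) - 361/j(10))*(-18/(0 + √(5 + 3)*y)) = (128/(-327) - 361*1/(10*(1 + 10)))*(-18/(0 + √(5 + 3)*5)) = (128*(-1/327) - 361/(10*11))*(-18/(0 + √8*5)) = (-128/327 - 361/110)*(-18/(0 + (2*√2)*5)) = (-128/327 - 361*1/110)*(-18/(0 + 10*√2)) = (-128/327 - 361/110)*(-18*√2/20) = -(-396381)*√2/20/5995 = -(-396381)*√2/119900 = 396381*√2/119900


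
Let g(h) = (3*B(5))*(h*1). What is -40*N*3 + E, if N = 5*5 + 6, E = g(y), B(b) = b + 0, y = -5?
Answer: -3795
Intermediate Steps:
B(b) = b
g(h) = 15*h (g(h) = (3*5)*(h*1) = 15*h)
E = -75 (E = 15*(-5) = -75)
N = 31 (N = 25 + 6 = 31)
-40*N*3 + E = -1240*3 - 75 = -40*93 - 75 = -3720 - 75 = -3795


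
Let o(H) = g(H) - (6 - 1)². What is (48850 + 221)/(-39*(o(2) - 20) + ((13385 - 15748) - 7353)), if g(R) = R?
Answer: -49071/8039 ≈ -6.1041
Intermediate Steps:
o(H) = -25 + H (o(H) = H - (6 - 1)² = H - 1*5² = H - 1*25 = H - 25 = -25 + H)
(48850 + 221)/(-39*(o(2) - 20) + ((13385 - 15748) - 7353)) = (48850 + 221)/(-39*((-25 + 2) - 20) + ((13385 - 15748) - 7353)) = 49071/(-39*(-23 - 20) + (-2363 - 7353)) = 49071/(-39*(-43) - 9716) = 49071/(1677 - 9716) = 49071/(-8039) = 49071*(-1/8039) = -49071/8039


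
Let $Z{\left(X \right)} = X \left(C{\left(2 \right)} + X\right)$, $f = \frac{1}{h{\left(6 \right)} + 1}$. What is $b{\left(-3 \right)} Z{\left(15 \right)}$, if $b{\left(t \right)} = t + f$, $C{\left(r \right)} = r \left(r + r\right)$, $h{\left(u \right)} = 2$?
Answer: $-920$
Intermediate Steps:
$f = \frac{1}{3}$ ($f = \frac{1}{2 + 1} = \frac{1}{3} \approx 0.33333$)
$C{\left(r \right)} = 2 r^{2}$ ($C{\left(r \right)} = r 2 r = 2 r^{2}$)
$Z{\left(X \right)} = X \left(8 + X\right)$ ($Z{\left(X \right)} = X \left(2 \cdot 2^{2} + X\right) = X \left(2 \cdot 4 + X\right) = X \left(8 + X\right)$)
$b{\left(t \right)} = \frac{1}{3} + t$ ($b{\left(t \right)} = t + \frac{1}{3} = \frac{1}{3} + t$)
$b{\left(-3 \right)} Z{\left(15 \right)} = \left(\frac{1}{3} - 3\right) 15 \left(8 + 15\right) = - \frac{8 \cdot 15 \cdot 23}{3} = \left(- \frac{8}{3}\right) 345 = -920$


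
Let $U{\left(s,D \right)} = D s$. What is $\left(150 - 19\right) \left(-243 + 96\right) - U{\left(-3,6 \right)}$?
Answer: $-19239$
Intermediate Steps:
$\left(150 - 19\right) \left(-243 + 96\right) - U{\left(-3,6 \right)} = \left(150 - 19\right) \left(-243 + 96\right) - 6 \left(-3\right) = 131 \left(-147\right) - -18 = -19257 + 18 = -19239$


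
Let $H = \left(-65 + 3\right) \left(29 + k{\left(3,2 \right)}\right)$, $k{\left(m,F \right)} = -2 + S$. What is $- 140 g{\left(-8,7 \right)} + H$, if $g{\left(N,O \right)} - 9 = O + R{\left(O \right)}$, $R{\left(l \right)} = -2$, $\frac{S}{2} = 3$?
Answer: $-4006$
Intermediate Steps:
$S = 6$ ($S = 2 \cdot 3 = 6$)
$k{\left(m,F \right)} = 4$ ($k{\left(m,F \right)} = -2 + 6 = 4$)
$g{\left(N,O \right)} = 7 + O$ ($g{\left(N,O \right)} = 9 + \left(O - 2\right) = 9 + \left(-2 + O\right) = 7 + O$)
$H = -2046$ ($H = \left(-65 + 3\right) \left(29 + 4\right) = \left(-62\right) 33 = -2046$)
$- 140 g{\left(-8,7 \right)} + H = - 140 \left(7 + 7\right) - 2046 = \left(-140\right) 14 - 2046 = -1960 - 2046 = -4006$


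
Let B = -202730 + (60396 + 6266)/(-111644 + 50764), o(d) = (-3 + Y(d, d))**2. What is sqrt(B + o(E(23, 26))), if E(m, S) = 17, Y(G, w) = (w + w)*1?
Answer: 3*I*sqrt(5193302185390)/15220 ≈ 449.19*I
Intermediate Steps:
Y(G, w) = 2*w (Y(G, w) = (2*w)*1 = 2*w)
o(d) = (-3 + 2*d)**2
B = -6171134531/30440 (B = -202730 + 66662/(-60880) = -202730 + 66662*(-1/60880) = -202730 - 33331/30440 = -6171134531/30440 ≈ -2.0273e+5)
sqrt(B + o(E(23, 26))) = sqrt(-6171134531/30440 + (-3 + 2*17)**2) = sqrt(-6171134531/30440 + (-3 + 34)**2) = sqrt(-6171134531/30440 + 31**2) = sqrt(-6171134531/30440 + 961) = sqrt(-6141881691/30440) = 3*I*sqrt(5193302185390)/15220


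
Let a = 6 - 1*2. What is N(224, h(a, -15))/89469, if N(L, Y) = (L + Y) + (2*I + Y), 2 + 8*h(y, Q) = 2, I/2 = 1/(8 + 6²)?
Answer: 2465/984159 ≈ 0.0025047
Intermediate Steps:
I = 1/22 (I = 2/(8 + 6²) = 2/(8 + 36) = 2/44 = 2*(1/44) = 1/22 ≈ 0.045455)
a = 4 (a = 6 - 2 = 4)
h(y, Q) = 0 (h(y, Q) = -¼ + (⅛)*2 = -¼ + ¼ = 0)
N(L, Y) = 1/11 + L + 2*Y (N(L, Y) = (L + Y) + (2*(1/22) + Y) = (L + Y) + (1/11 + Y) = 1/11 + L + 2*Y)
N(224, h(a, -15))/89469 = (1/11 + 224 + 2*0)/89469 = (1/11 + 224 + 0)*(1/89469) = (2465/11)*(1/89469) = 2465/984159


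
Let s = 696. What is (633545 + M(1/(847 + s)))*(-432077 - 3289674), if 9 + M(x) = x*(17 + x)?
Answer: -5613716438376716296/2380849 ≈ -2.3579e+12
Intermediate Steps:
M(x) = -9 + x*(17 + x)
(633545 + M(1/(847 + s)))*(-432077 - 3289674) = (633545 + (-9 + (1/(847 + 696))² + 17/(847 + 696)))*(-432077 - 3289674) = (633545 + (-9 + (1/1543)² + 17/1543))*(-3721751) = (633545 + (-9 + (1/1543)² + 17*(1/1543)))*(-3721751) = (633545 + (-9 + 1/2380849 + 17/1543))*(-3721751) = (633545 - 21401409/2380849)*(-3721751) = (1508353578296/2380849)*(-3721751) = -5613716438376716296/2380849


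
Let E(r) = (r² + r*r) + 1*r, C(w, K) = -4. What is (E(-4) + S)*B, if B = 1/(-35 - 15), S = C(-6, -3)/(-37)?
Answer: -104/185 ≈ -0.56216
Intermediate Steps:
S = 4/37 (S = -4/(-37) = -4*(-1/37) = 4/37 ≈ 0.10811)
E(r) = r + 2*r² (E(r) = (r² + r²) + r = 2*r² + r = r + 2*r²)
B = -1/50 (B = 1/(-50) = -1/50 ≈ -0.020000)
(E(-4) + S)*B = (-4*(1 + 2*(-4)) + 4/37)*(-1/50) = (-4*(1 - 8) + 4/37)*(-1/50) = (-4*(-7) + 4/37)*(-1/50) = (28 + 4/37)*(-1/50) = (1040/37)*(-1/50) = -104/185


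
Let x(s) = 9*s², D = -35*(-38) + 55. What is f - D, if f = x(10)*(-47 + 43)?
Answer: -4985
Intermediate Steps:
D = 1385 (D = 1330 + 55 = 1385)
f = -3600 (f = (9*10²)*(-47 + 43) = (9*100)*(-4) = 900*(-4) = -3600)
f - D = -3600 - 1*1385 = -3600 - 1385 = -4985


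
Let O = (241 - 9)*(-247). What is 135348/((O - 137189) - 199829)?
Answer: -67674/197161 ≈ -0.34324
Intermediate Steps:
O = -57304 (O = 232*(-247) = -57304)
135348/((O - 137189) - 199829) = 135348/((-57304 - 137189) - 199829) = 135348/(-194493 - 199829) = 135348/(-394322) = 135348*(-1/394322) = -67674/197161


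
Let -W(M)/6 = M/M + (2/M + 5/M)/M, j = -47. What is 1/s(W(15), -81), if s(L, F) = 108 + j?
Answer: 1/61 ≈ 0.016393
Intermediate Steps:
W(M) = -6 - 42/M² (W(M) = -6*(M/M + (2/M + 5/M)/M) = -6*(1 + (7/M)/M) = -6*(1 + 7/M²) = -6 - 42/M²)
s(L, F) = 61 (s(L, F) = 108 - 47 = 61)
1/s(W(15), -81) = 1/61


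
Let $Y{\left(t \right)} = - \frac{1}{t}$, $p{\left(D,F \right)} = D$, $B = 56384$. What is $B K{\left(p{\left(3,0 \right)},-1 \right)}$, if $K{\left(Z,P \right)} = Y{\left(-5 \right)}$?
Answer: $\frac{56384}{5} \approx 11277.0$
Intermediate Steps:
$K{\left(Z,P \right)} = \frac{1}{5}$ ($K{\left(Z,P \right)} = - \frac{1}{-5} = \left(-1\right) \left(- \frac{1}{5}\right) = \frac{1}{5}$)
$B K{\left(p{\left(3,0 \right)},-1 \right)} = 56384 \cdot \frac{1}{5} = \frac{56384}{5}$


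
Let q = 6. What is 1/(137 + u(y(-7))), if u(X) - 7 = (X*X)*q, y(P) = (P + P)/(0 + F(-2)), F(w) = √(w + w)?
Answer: -1/150 ≈ -0.0066667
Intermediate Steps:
F(w) = √2*√w (F(w) = √(2*w) = √2*√w)
y(P) = -I*P (y(P) = (P + P)/(0 + √2*√(-2)) = (2*P)/(0 + √2*(I*√2)) = (2*P)/(0 + 2*I) = (2*P)/((2*I)) = (2*P)*(-I/2) = -I*P)
u(X) = 7 + 6*X² (u(X) = 7 + (X*X)*6 = 7 + X²*6 = 7 + 6*X²)
1/(137 + u(y(-7))) = 1/(137 + (7 + 6*(-1*I*(-7))²)) = 1/(137 + (7 + 6*(7*I)²)) = 1/(137 + (7 + 6*(-49))) = 1/(137 + (7 - 294)) = 1/(137 - 287) = 1/(-150) = -1/150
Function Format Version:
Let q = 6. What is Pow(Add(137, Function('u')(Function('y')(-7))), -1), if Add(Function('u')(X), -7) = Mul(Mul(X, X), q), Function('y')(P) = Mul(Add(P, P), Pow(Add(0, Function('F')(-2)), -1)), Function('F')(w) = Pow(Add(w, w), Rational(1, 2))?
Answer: Rational(-1, 150) ≈ -0.0066667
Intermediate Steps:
Function('F')(w) = Mul(Pow(2, Rational(1, 2)), Pow(w, Rational(1, 2))) (Function('F')(w) = Pow(Mul(2, w), Rational(1, 2)) = Mul(Pow(2, Rational(1, 2)), Pow(w, Rational(1, 2))))
Function('y')(P) = Mul(-1, I, P) (Function('y')(P) = Mul(Add(P, P), Pow(Add(0, Mul(Pow(2, Rational(1, 2)), Pow(-2, Rational(1, 2)))), -1)) = Mul(Mul(2, P), Pow(Add(0, Mul(Pow(2, Rational(1, 2)), Mul(I, Pow(2, Rational(1, 2))))), -1)) = Mul(Mul(2, P), Pow(Add(0, Mul(2, I)), -1)) = Mul(Mul(2, P), Pow(Mul(2, I), -1)) = Mul(Mul(2, P), Mul(Rational(-1, 2), I)) = Mul(-1, I, P))
Function('u')(X) = Add(7, Mul(6, Pow(X, 2))) (Function('u')(X) = Add(7, Mul(Mul(X, X), 6)) = Add(7, Mul(Pow(X, 2), 6)) = Add(7, Mul(6, Pow(X, 2))))
Pow(Add(137, Function('u')(Function('y')(-7))), -1) = Pow(Add(137, Add(7, Mul(6, Pow(Mul(-1, I, -7), 2)))), -1) = Pow(Add(137, Add(7, Mul(6, Pow(Mul(7, I), 2)))), -1) = Pow(Add(137, Add(7, Mul(6, -49))), -1) = Pow(Add(137, Add(7, -294)), -1) = Pow(Add(137, -287), -1) = Pow(-150, -1) = Rational(-1, 150)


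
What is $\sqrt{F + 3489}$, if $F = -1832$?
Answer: $\sqrt{1657} \approx 40.706$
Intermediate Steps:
$\sqrt{F + 3489} = \sqrt{-1832 + 3489} = \sqrt{1657}$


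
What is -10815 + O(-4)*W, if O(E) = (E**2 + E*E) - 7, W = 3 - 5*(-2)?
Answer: -10490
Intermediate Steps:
W = 13 (W = 3 + 10 = 13)
O(E) = -7 + 2*E**2 (O(E) = (E**2 + E**2) - 7 = 2*E**2 - 7 = -7 + 2*E**2)
-10815 + O(-4)*W = -10815 + (-7 + 2*(-4)**2)*13 = -10815 + (-7 + 2*16)*13 = -10815 + (-7 + 32)*13 = -10815 + 25*13 = -10815 + 325 = -10490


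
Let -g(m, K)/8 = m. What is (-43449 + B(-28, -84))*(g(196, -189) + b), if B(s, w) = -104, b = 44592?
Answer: -1873824272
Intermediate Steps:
g(m, K) = -8*m
(-43449 + B(-28, -84))*(g(196, -189) + b) = (-43449 - 104)*(-8*196 + 44592) = -43553*(-1568 + 44592) = -43553*43024 = -1873824272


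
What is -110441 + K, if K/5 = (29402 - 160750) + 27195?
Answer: -631206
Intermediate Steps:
K = -520765 (K = 5*((29402 - 160750) + 27195) = 5*(-131348 + 27195) = 5*(-104153) = -520765)
-110441 + K = -110441 - 520765 = -631206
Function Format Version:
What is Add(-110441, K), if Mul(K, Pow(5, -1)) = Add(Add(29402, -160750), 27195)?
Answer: -631206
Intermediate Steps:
K = -520765 (K = Mul(5, Add(Add(29402, -160750), 27195)) = Mul(5, Add(-131348, 27195)) = Mul(5, -104153) = -520765)
Add(-110441, K) = Add(-110441, -520765) = -631206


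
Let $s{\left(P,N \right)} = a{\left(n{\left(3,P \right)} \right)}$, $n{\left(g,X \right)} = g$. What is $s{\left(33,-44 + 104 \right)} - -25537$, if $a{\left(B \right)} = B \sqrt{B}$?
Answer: $25537 + 3 \sqrt{3} \approx 25542.0$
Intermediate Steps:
$a{\left(B \right)} = B^{\frac{3}{2}}$
$s{\left(P,N \right)} = 3 \sqrt{3}$ ($s{\left(P,N \right)} = 3^{\frac{3}{2}} = 3 \sqrt{3}$)
$s{\left(33,-44 + 104 \right)} - -25537 = 3 \sqrt{3} - -25537 = 3 \sqrt{3} + 25537 = 25537 + 3 \sqrt{3}$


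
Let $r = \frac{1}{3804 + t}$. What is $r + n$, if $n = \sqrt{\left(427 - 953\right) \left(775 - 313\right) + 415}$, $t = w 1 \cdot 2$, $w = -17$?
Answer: $\frac{1}{3770} + i \sqrt{242597} \approx 0.00026525 + 492.54 i$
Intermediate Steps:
$t = -34$ ($t = \left(-17\right) 1 \cdot 2 = \left(-17\right) 2 = -34$)
$r = \frac{1}{3770}$ ($r = \frac{1}{3804 - 34} = \frac{1}{3770} \approx 0.00026525$)
$n = i \sqrt{242597}$ ($n = \sqrt{\left(-526\right) 462 + 415} = \sqrt{-243012 + 415} = \sqrt{-242597} = i \sqrt{242597} \approx 492.54 i$)
$r + n = \frac{1}{3770} + i \sqrt{242597}$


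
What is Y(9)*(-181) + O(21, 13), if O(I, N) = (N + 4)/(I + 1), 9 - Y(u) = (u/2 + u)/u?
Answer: -14924/11 ≈ -1356.7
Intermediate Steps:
Y(u) = 15/2 (Y(u) = 9 - (u/2 + u)/u = 9 - 3*u/2/u = 9 - 1*3/2 = 9 - 3/2 = 15/2)
O(I, N) = (4 + N)/(1 + I)
Y(9)*(-181) + O(21, 13) = (15/2)*(-181) + (4 + 13)/(1 + 21) = -2715/2 + 17/22 = -14924/11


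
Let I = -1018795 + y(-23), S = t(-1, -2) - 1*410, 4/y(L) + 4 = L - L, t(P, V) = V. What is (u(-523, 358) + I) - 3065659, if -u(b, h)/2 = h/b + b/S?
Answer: -440051138823/107738 ≈ -4.0845e+6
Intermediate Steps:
y(L) = -1 (y(L) = 4/(-4 + (L - L)) = 4/(-4 + 0) = 4/(-4) = 4*(-¼) = -1)
S = -412 (S = -2 - 1*410 = -2 - 410 = -412)
u(b, h) = b/206 - 2*h/b (u(b, h) = -2*(h/b + b/(-412)) = -2*(h/b + b*(-1/412)) = -2*(h/b - b/412) = -2*(-b/412 + h/b) = b/206 - 2*h/b)
I = -1018796 (I = -1018795 - 1 = -1018796)
(u(-523, 358) + I) - 3065659 = (((1/206)*(-523) - 2*358/(-523)) - 1018796) - 3065659 = ((-523/206 - 2*358*(-1/523)) - 1018796) - 3065659 = ((-523/206 + 716/523) - 1018796) - 3065659 = (-126033/107738 - 1018796) - 3065659 = -109763169481/107738 - 3065659 = -440051138823/107738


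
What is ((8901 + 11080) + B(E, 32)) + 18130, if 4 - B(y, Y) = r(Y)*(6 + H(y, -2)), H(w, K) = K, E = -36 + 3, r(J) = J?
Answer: 37987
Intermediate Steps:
E = -33
B(y, Y) = 4 - 4*Y (B(y, Y) = 4 - Y*(6 - 2) = 4 - Y*4 = 4 - 4*Y)
((8901 + 11080) + B(E, 32)) + 18130 = ((8901 + 11080) + (4 - 4*32)) + 18130 = (19981 + (4 - 128)) + 18130 = (19981 - 124) + 18130 = 19857 + 18130 = 37987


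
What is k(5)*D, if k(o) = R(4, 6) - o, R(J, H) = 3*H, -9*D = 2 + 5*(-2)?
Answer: 104/9 ≈ 11.556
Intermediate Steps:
D = 8/9 (D = -(2 + 5*(-2))/9 = -(2 - 10)/9 = -⅑*(-8) = 8/9 ≈ 0.88889)
k(o) = 18 - o (k(o) = 3*6 - o = 18 - o)
k(5)*D = (18 - 1*5)*(8/9) = (18 - 5)*(8/9) = 13*(8/9) = 104/9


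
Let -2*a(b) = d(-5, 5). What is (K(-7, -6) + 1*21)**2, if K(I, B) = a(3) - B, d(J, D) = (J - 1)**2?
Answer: 81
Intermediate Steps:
d(J, D) = (-1 + J)**2
a(b) = -18 (a(b) = -(-1 - 5)**2/2 = -1/2*(-6)**2 = -1/2*36 = -18)
K(I, B) = -18 - B
(K(-7, -6) + 1*21)**2 = ((-18 - 1*(-6)) + 1*21)**2 = ((-18 + 6) + 21)**2 = (-12 + 21)**2 = 9**2 = 81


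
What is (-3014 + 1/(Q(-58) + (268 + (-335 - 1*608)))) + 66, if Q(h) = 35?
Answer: -1886721/640 ≈ -2948.0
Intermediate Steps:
(-3014 + 1/(Q(-58) + (268 + (-335 - 1*608)))) + 66 = (-3014 + 1/(35 + (268 + (-335 - 1*608)))) + 66 = (-3014 + 1/(35 + (268 + (-335 - 608)))) + 66 = (-3014 + 1/(35 + (268 - 943))) + 66 = (-3014 + 1/(35 - 675)) + 66 = (-3014 + 1/(-640)) + 66 = (-3014 - 1/640) + 66 = -1928961/640 + 66 = -1886721/640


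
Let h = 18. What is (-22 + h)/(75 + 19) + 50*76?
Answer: 178598/47 ≈ 3800.0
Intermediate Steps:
(-22 + h)/(75 + 19) + 50*76 = (-22 + 18)/(75 + 19) + 50*76 = -4/94 + 3800 = -4*1/94 + 3800 = -2/47 + 3800 = 178598/47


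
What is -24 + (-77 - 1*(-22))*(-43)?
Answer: 2341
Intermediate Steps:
-24 + (-77 - 1*(-22))*(-43) = -24 + (-77 + 22)*(-43) = -24 - 55*(-43) = -24 + 2365 = 2341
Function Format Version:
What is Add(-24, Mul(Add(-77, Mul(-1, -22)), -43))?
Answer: 2341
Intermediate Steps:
Add(-24, Mul(Add(-77, Mul(-1, -22)), -43)) = Add(-24, Mul(Add(-77, 22), -43)) = Add(-24, Mul(-55, -43)) = Add(-24, 2365) = 2341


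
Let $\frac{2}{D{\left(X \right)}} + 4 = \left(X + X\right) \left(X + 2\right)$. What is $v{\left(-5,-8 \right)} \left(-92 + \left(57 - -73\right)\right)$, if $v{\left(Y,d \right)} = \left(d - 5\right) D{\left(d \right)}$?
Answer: $- \frac{247}{23} \approx -10.739$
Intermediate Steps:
$D{\left(X \right)} = \frac{2}{-4 + 2 X \left(2 + X\right)}$ ($D{\left(X \right)} = \frac{2}{-4 + \left(X + X\right) \left(X + 2\right)} = \frac{2}{-4 + 2 X \left(2 + X\right)}$)
$v{\left(Y,d \right)} = \frac{-5 + d}{-2 + d^{2} + 2 d}$ ($v{\left(Y,d \right)} = \frac{d - 5}{-2 + d^{2} + 2 d} = \frac{-5 + d}{-2 + d^{2} + 2 d}$)
$v{\left(-5,-8 \right)} \left(-92 + \left(57 - -73\right)\right) = \frac{-5 - 8}{-2 + \left(-8\right)^{2} + 2 \left(-8\right)} \left(-92 + \left(57 - -73\right)\right) = \frac{1}{-2 + 64 - 16} \left(-13\right) \left(-92 + \left(57 + 73\right)\right) = \frac{1}{46} \left(-13\right) \left(-92 + 130\right) = \frac{1}{46} \left(-13\right) 38 = \left(- \frac{13}{46}\right) 38 = - \frac{247}{23}$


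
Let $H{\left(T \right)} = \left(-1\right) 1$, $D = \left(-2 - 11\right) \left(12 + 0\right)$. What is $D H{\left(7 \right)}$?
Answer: $156$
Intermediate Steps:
$D = -156$ ($D = \left(-13\right) 12 = -156$)
$H{\left(T \right)} = -1$
$D H{\left(7 \right)} = \left(-156\right) \left(-1\right) = 156$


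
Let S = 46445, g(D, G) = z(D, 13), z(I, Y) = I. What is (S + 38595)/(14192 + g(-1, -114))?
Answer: 85040/14191 ≈ 5.9925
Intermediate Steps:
g(D, G) = D
(S + 38595)/(14192 + g(-1, -114)) = (46445 + 38595)/(14192 - 1) = 85040/14191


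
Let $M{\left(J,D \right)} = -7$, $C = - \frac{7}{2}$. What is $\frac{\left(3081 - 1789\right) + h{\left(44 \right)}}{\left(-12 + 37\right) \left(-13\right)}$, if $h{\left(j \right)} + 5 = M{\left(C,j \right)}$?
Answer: $- \frac{256}{65} \approx -3.9385$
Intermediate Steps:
$C = - \frac{7}{2}$ ($C = \left(-7\right) \frac{1}{2} = - \frac{7}{2} \approx -3.5$)
$h{\left(j \right)} = -12$ ($h{\left(j \right)} = -5 - 7 = -12$)
$\frac{\left(3081 - 1789\right) + h{\left(44 \right)}}{\left(-12 + 37\right) \left(-13\right)} = \frac{\left(3081 - 1789\right) - 12}{\left(-12 + 37\right) \left(-13\right)} = \frac{1292 - 12}{25 \left(-13\right)} = \frac{1280}{-325} = 1280 \left(- \frac{1}{325}\right) = - \frac{256}{65}$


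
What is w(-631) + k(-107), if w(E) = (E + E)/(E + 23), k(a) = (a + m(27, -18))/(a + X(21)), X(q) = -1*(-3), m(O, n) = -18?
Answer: 12953/3952 ≈ 3.2776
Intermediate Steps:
X(q) = 3
k(a) = (-18 + a)/(3 + a) (k(a) = (a - 18)/(a + 3) = (-18 + a)/(3 + a))
w(E) = 2*E/(23 + E) (w(E) = (2*E)/(23 + E) = 2*E/(23 + E))
w(-631) + k(-107) = 2*(-631)/(23 - 631) + (-18 - 107)/(3 - 107) = 2*(-631)/(-608) - 125/(-104) = 2*(-631)*(-1/608) - 1/104*(-125) = 631/304 + 125/104 = 12953/3952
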